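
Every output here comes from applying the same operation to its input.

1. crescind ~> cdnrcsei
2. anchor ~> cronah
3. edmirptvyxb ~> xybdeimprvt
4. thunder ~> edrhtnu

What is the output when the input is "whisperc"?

What's happening: swap each adjacent pair of characters (1↔2, 3↔4, ...), then move the last 3 characters to the front (rotate right by 3).
"whisperc" → "pcrhwsie".

pcrhwsie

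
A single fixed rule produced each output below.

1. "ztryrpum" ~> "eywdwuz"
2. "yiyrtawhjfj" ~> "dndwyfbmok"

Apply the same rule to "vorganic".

Rule — delete the last character, then shift every letter 5 places forward in the alphabet (wrapping around).
"vorganic" → "vorgani" → "atwlfsn".

atwlfsn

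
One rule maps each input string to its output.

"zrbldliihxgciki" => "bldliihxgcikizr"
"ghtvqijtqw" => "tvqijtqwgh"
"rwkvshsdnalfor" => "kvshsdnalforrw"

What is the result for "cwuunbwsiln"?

In each case the input is transformed by: move the first 2 characters to the end (rotate left by 2).
"cwuunbwsiln" → "uunbwsilncw".

uunbwsilncw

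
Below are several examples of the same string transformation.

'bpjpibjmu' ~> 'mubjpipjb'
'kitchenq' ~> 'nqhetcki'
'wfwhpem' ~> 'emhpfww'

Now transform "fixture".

The pattern: reverse the string, then swap each adjacent pair of characters (1↔2, 3↔4, ...).
Applying both steps to "fixture": "erutxif", then "retuixf".

retuixf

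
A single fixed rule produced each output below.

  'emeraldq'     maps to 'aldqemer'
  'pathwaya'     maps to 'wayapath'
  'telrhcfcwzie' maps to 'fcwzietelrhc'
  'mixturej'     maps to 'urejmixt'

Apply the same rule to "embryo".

ryoemb

The rule is to swap the front and back halves of the string.
Applying that to "embryo" gives "ryoemb".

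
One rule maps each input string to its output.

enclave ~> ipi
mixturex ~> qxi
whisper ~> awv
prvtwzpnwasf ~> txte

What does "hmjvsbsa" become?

The pattern: shift every letter 4 places forward in the alphabet (wrapping around), then keep one character in every 3, starting at position 1 (positions 1st, 4th, 7th, ...).
On "hmjvsbsa" that produces "lzw".
(Check on "prvtwzpnwasf": → "tvzxadtraewj" → "txte" ✓)

lzw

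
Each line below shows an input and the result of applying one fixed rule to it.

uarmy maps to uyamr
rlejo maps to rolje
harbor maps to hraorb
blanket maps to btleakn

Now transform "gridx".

Looking at the pairs, the operation is to take characters alternately from the front and the back (1st, last, 2nd, 2nd-last, ...).
So "gridx" becomes "gxrdi".

gxrdi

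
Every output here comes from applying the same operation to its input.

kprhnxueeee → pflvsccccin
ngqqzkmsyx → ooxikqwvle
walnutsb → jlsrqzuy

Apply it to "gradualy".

ybsyjwep

Each output is the input with this applied: move the first 2 characters to the end (rotate left by 2), then shift every letter 2 places backward in the alphabet (wrapping around).
"gradualy" → "adualygr" → "ybsyjwep".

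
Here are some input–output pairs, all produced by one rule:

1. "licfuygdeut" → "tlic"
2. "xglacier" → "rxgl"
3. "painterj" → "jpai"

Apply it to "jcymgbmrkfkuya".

In each case the input is transformed by: move the first 3 characters to the end (rotate left by 3), then keep only the last 4 characters.
Working it through for "jcymgbmrkfkuya": intermediate "mgbmrkfkuyajcy", final "ajcy".

ajcy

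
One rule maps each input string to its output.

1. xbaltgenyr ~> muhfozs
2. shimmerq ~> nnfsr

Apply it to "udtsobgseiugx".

Looking at the pairs, the operation is to shift every letter 1 place forward in the alphabet (wrapping around), then delete the first 3 characters.
"udtsobgseiugx" → "veutpchtfjvhy" → "tpchtfjvhy".

tpchtfjvhy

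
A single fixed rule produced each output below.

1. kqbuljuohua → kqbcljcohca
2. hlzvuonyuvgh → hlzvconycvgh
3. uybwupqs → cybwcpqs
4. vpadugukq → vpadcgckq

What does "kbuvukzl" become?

Looking at the pairs, the operation is to replace every "u" with "c".
For "kbuvukzl" the result is "kbcvckzl".

kbcvckzl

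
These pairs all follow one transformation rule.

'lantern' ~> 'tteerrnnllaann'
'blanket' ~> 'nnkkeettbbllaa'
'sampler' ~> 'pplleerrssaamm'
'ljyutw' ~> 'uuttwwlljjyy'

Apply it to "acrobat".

The rule is to move the first 3 characters to the end (rotate left by 3), then double every character.
Applying that to "acrobat" gives "oobbaattaaccrr".

oobbaattaaccrr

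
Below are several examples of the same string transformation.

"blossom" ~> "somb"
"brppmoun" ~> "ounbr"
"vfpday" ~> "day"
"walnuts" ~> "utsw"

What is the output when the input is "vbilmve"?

What's happening: move the last 3 characters to the front (rotate right by 3), then delete the last 3 characters.
For "vbilmve", step one produces "mvevbil"; step two turns that into "mvev".

mvev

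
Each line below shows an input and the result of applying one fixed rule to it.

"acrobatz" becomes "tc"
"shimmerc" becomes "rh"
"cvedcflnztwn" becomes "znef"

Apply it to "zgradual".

In each case the input is transformed by: swap the front and back halves of the string, then keep one character in every 3, starting at position 3 (positions 3rd, 6th, 9th, ...).
Starting from "zgradual": after the first operation, "dualzgra"; after the second, "ag".

ag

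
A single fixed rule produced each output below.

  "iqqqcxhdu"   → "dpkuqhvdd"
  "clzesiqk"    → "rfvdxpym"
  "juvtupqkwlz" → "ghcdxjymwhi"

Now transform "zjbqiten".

Each output is the input with this applied: move the first 3 characters to the end (rotate left by 3), then shift every letter 13 places forward in the alphabet (wrapping around) — i.e. ROT13.
Starting from "zjbqiten": after the first operation, "qitenzjb"; after the second, "dvgramwo".

dvgramwo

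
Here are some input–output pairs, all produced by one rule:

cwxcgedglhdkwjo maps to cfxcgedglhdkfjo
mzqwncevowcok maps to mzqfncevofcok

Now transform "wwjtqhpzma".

The transformation: replace every "w" with "f".
Doing the same to "wwjtqhpzma": "ffjtqhpzma".

ffjtqhpzma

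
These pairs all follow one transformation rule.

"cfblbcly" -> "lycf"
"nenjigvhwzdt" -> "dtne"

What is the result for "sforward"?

What's happening: move the last 2 characters to the front (rotate right by 2), then keep only the first 4 characters.
Starting from "sforward": after the first operation, "rdsforwa"; after the second, "rdsf".

rdsf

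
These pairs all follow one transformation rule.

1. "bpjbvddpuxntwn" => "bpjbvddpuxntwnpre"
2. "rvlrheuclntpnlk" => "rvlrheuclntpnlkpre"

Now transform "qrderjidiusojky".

The pattern: append "pre".
For "qrderjidiusojky" the result is "qrderjidiusojkypre".

qrderjidiusojkypre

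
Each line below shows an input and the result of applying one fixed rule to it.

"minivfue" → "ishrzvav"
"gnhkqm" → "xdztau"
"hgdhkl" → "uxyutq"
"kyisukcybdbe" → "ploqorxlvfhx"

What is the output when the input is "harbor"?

obeune

In each case the input is transformed by: swap the front and back halves of the string, then shift every letter 13 places forward in the alphabet (wrapping around) — i.e. ROT13.
Working it through for "harbor": intermediate "borhar", final "obeune".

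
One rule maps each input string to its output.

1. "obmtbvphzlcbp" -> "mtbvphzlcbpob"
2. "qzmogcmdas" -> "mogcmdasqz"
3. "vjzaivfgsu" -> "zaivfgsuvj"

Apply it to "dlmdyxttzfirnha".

mdyxttzfirnhadl

The pattern: move the first 2 characters to the end (rotate left by 2).
On "dlmdyxttzfirnha" that produces "mdyxttzfirnhadl".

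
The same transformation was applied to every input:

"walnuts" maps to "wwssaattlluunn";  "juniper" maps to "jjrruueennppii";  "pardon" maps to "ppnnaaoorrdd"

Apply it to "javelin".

jjnnaaiivvllee

In each case the input is transformed by: take characters alternately from the front and the back (1st, last, 2nd, 2nd-last, ...), then double every character.
On "javelin": the first step gives "jnaivle", and the second then gives "jjnnaaiivvllee".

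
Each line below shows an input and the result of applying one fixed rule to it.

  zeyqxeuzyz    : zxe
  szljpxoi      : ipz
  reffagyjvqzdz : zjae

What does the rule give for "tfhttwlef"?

Looking at the pairs, the operation is to keep one character in every 3, starting at position 2 (positions 2nd, 5th, 8th, ...), then reverse the string.
Starting from "tfhttwlef": after the first operation, "fte"; after the second, "etf".

etf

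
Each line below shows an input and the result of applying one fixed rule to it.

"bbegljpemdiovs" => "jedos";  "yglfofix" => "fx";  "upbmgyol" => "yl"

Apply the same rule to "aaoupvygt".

vg

The transformation: keep every other character starting from the second (positions 2nd, 4th, 6th, ...), then delete the first 2 characters.
"aaoupvygt" → "auvg" → "vg".
(Check on "upbmgyol": → "pmyl" → "yl" ✓)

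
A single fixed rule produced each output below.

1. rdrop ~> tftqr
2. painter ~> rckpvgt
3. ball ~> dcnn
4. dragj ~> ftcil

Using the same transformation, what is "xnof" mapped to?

Looking at the pairs, the operation is to shift every letter 2 places forward in the alphabet (wrapping around).
Doing the same to "xnof": "zpqh".

zpqh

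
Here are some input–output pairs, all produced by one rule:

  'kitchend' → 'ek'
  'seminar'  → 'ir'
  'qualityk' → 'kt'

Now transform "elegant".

en

Looking at the pairs, the operation is to sort the characters into alphabetical order, then keep one character in every 3, starting at position 3 (positions 3rd, 6th, 9th, ...).
Working it through for "elegant": intermediate "aeeglnt", final "en".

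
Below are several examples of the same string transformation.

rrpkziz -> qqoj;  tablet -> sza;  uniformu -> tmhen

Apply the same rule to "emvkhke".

dluj

In each case the input is transformed by: shift every letter 1 place backward in the alphabet (wrapping around), then delete the last 3 characters.
Starting from "emvkhke": after the first operation, "dlujgjd"; after the second, "dluj".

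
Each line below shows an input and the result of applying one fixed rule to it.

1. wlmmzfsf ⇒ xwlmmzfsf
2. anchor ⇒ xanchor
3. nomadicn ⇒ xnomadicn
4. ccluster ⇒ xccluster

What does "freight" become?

xfreight

The rule is to prepend "x".
On "freight" that produces "xfreight".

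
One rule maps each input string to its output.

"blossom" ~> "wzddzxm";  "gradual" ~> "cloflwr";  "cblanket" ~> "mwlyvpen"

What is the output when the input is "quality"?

flwtejb

The transformation: shift every letter 11 places forward in the alphabet (wrapping around), then move the first character to the end.
Applying that to "quality" gives "flwtejb".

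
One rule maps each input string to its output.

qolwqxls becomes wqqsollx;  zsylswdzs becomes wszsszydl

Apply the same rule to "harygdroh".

The pattern: take characters alternately from the front and the back (1st, last, 2nd, 2nd-last, ...), then move the last 2 characters to the front (rotate right by 2).
Working it through for "harygdroh": intermediate "hhaorrydg", final "dghhaorry".

dghhaorry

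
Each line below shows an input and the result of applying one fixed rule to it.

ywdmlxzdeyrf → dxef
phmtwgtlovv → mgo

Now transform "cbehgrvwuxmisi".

Looking at the pairs, the operation is to keep one character in every 3, starting at position 3 (positions 3rd, 6th, 9th, ...).
So "cbehgrvwuxmisi" becomes "erui".

erui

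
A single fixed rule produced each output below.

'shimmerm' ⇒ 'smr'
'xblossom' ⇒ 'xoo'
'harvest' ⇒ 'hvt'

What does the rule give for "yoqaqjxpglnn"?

yaxl

What's happening: keep one character in every 3, starting at position 1 (positions 1st, 4th, 7th, ...).
So "yoqaqjxpglnn" becomes "yaxl".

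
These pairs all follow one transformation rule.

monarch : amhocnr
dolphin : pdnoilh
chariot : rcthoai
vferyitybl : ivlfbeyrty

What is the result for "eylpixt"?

The transformation: take characters alternately from the front and the back (1st, last, 2nd, 2nd-last, ...), then move the last character to the front.
Applying both steps to "eylpixt": "etyxlip", then "petyxli".

petyxli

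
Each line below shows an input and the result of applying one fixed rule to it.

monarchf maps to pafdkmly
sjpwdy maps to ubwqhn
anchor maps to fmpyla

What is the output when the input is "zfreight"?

gefrxdpc

The transformation: shift every letter 2 places backward in the alphabet (wrapping around), then swap the front and back halves of the string.
On "zfreight" that produces "gefrxdpc".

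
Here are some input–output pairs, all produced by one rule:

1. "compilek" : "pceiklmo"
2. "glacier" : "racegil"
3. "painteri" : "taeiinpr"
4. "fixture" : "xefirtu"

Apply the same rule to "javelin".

In each case the input is transformed by: sort the characters into alphabetical order, then move the last character to the front.
"javelin" → "vaeijln".
(Check on "compilek": → "ceiklmop" → "pceiklmo" ✓)

vaeijln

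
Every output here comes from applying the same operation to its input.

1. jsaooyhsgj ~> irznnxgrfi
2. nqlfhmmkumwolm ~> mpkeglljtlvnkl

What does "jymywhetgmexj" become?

In each case the input is transformed by: shift every letter 1 place backward in the alphabet (wrapping around).
On "jymywhetgmexj" that produces "ixlxvgdsfldwi".

ixlxvgdsfldwi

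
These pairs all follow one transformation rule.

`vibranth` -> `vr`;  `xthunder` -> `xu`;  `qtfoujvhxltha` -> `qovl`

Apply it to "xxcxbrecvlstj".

xxel

The rule is to move the last 2 characters to the front (rotate right by 2), then keep one character in every 3, starting at position 3 (positions 3rd, 6th, 9th, ...).
"xxcxbrecvlstj" → "tjxxcxbrecvls" → "xxel".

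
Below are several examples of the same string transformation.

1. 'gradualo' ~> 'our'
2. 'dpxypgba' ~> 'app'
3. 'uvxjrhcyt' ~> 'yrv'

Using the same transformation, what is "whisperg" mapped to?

gph

The rule is to keep one character in every 3, starting at position 2 (positions 2nd, 5th, 8th, ...), then reverse the string.
On "whisperg": the first step gives "hpg", and the second then gives "gph".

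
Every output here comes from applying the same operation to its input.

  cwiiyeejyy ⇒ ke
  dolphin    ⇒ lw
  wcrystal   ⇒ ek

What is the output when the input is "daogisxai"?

li

The pattern: shift every letter 8 places forward in the alphabet (wrapping around), then keep only the first 2 characters.
"daogisxai" → "liwoqafiq" → "li".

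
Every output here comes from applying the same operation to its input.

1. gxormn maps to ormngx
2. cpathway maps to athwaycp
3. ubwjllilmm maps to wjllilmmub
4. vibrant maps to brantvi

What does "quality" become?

alityqu

The rule is to move the first 2 characters to the end (rotate left by 2).
On "quality" that produces "alityqu".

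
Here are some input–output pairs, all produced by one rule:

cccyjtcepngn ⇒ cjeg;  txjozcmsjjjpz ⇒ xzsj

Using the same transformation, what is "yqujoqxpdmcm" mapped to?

qopc

In each case the input is transformed by: keep one character in every 3, starting at position 2 (positions 2nd, 5th, 8th, ...).
So "yqujoqxpdmcm" becomes "qopc".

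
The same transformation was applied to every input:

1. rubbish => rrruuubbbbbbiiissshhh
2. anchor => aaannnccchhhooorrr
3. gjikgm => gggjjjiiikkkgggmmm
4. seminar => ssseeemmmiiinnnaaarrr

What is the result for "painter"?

Each output is the input with this applied: repeat every character 3 times.
For "painter" the result is "pppaaaiiinnnttteeerrr".

pppaaaiiinnnttteeerrr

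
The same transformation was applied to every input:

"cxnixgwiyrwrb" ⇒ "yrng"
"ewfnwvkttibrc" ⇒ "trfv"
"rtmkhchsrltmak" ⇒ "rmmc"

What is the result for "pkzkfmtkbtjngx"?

bnzm

The transformation: keep one character in every 3, starting at position 3 (positions 3rd, 6th, 9th, ...), then move the last 2 characters to the front (rotate right by 2).
Applying both steps to "pkzkfmtkbtjngx": "zmbn", then "bnzm".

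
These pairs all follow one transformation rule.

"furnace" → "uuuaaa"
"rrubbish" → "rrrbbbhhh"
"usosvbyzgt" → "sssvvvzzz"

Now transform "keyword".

The rule is to keep one character in every 3, starting at position 2 (positions 2nd, 5th, 8th, ...), then repeat every character 3 times.
So "keyword" becomes "eeeooo".

eeeooo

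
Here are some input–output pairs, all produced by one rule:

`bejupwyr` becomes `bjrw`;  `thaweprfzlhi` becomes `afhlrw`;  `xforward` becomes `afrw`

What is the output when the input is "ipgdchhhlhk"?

cghhkp

The rule is to sort the characters into alphabetical order, then keep every other character starting from the first (positions 1st, 3rd, 5th, ...).
So "ipgdchhhlhk" becomes "cghhkp".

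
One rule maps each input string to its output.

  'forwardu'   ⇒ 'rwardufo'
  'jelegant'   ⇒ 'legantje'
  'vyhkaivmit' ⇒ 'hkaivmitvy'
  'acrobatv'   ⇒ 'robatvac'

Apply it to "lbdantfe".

dantfelb

The rule is to move the first 2 characters to the end (rotate left by 2).
Doing the same to "lbdantfe": "dantfelb".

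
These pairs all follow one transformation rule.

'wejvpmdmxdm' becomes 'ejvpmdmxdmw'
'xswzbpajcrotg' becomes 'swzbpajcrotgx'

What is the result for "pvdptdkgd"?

vdptdkgdp

The rule is to move the first character to the end.
Applying that to "pvdptdkgd" gives "vdptdkgdp".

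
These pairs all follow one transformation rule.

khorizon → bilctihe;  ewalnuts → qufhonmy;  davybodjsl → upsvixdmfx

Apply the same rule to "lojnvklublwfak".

idhpefovfqzuef

Looking at the pairs, the operation is to move the first character to the end, then shift every letter 6 places backward in the alphabet (wrapping around).
Applying both steps to "lojnvklublwfak": "ojnvklublwfakl", then "idhpefovfqzuef".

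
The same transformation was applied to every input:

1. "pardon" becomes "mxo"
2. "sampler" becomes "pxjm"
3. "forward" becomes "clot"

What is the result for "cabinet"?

zxyf

Rule — shift every letter 3 places backward in the alphabet (wrapping around), then delete the last 3 characters.
Starting from "cabinet": after the first operation, "zxyfkbq"; after the second, "zxyf".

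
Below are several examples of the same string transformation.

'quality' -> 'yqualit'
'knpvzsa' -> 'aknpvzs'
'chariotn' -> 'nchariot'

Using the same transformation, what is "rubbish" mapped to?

hrubbis

The transformation: move the last character to the front.
Applying that to "rubbish" gives "hrubbis".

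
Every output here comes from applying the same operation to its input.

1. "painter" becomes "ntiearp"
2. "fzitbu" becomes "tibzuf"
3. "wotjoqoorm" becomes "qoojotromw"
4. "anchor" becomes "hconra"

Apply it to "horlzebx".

zlerboxh

The rule is to take characters alternately from the front and the back (1st, last, 2nd, 2nd-last, ...), then reverse the string.
Starting from "horlzebx": after the first operation, "hxobrelz"; after the second, "zlerboxh".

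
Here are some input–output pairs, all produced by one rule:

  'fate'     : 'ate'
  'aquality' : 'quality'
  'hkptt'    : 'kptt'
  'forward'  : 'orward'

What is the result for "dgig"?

The rule is to delete the first character.
On "dgig" that produces "gig".

gig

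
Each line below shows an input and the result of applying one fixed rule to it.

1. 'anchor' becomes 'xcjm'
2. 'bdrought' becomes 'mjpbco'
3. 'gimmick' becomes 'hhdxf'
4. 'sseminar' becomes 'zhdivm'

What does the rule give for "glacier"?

vxdzm

The rule is to delete the first 2 characters, then shift every letter 5 places backward in the alphabet (wrapping around).
On "glacier": the first step gives "acier", and the second then gives "vxdzm".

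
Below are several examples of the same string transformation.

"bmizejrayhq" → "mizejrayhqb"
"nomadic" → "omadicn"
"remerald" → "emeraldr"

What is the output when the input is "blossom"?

lossomb

Rule — move the first character to the end.
On "blossom" that produces "lossomb".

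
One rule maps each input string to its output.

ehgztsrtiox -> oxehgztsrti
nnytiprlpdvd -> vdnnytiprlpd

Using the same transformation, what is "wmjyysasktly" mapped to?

lywmjyysaskt

Rule — move the last 2 characters to the front (rotate right by 2).
Doing the same to "wmjyysasktly": "lywmjyysaskt".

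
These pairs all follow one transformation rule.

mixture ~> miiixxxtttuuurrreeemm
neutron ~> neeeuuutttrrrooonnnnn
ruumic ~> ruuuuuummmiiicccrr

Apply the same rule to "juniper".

juuunnniiipppeeerrrjj

What's happening: repeat every character 3 times, then move the first 2 characters to the end (rotate left by 2).
On "juniper": the first step gives "jjjuuunnniiipppeeerrr", and the second then gives "juuunnniiipppeeerrrjj".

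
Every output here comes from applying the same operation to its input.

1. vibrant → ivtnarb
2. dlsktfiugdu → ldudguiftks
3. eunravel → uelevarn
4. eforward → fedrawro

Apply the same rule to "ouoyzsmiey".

Looking at the pairs, the operation is to reverse the string, then move the last 2 characters to the front (rotate right by 2).
"ouoyzsmiey" → "yeimszyouo" → "uoyeimszyo".

uoyeimszyo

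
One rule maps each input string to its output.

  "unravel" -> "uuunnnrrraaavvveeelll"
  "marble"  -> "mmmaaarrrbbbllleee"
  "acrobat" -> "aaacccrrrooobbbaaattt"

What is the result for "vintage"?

vvviiinnntttaaagggeee

The transformation: repeat every character 3 times.
For "vintage" the result is "vvviiinnntttaaagggeee".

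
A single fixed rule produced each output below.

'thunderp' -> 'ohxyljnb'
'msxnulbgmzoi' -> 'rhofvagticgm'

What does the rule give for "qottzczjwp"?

The rule is to shift every letter 6 places backward in the alphabet (wrapping around), then move the first 2 characters to the end (rotate left by 2).
"qottzczjwp" → "kinntwtdqj" → "nntwtdqjki".

nntwtdqjki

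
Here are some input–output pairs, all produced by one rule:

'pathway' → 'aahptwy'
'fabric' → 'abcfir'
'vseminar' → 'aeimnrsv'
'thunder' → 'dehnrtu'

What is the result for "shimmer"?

Looking at the pairs, the operation is to sort the characters into alphabetical order.
Applying that to "shimmer" gives "ehimmrs".

ehimmrs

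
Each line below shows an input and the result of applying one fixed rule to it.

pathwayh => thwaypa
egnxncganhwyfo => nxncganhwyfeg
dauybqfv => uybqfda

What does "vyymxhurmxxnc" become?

The pattern: delete the last character, then move the first 2 characters to the end (rotate left by 2).
"vyymxhurmxxnc" → "vyymxhurmxxn" → "ymxhurmxxnvy".

ymxhurmxxnvy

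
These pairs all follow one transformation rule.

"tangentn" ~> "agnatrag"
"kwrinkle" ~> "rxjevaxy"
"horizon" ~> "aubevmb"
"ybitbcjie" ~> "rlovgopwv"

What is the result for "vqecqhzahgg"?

The transformation: shift every letter 13 places forward in the alphabet (wrapping around) — i.e. ROT13, then move the last character to the front.
"vqecqhzahgg" → "idrpdumnutt" → "tidrpdumnut".

tidrpdumnut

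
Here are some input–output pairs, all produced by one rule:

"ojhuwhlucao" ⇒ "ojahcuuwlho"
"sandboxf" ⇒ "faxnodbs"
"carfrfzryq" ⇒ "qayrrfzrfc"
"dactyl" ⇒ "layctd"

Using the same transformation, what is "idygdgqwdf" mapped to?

The transformation: take characters alternately from the front and the back (1st, last, 2nd, 2nd-last, ...), then move the first character to the end.
Starting from "idygdgqwdf": after the first operation, "ifddywgqdg"; after the second, "fddywgqdgi".

fddywgqdgi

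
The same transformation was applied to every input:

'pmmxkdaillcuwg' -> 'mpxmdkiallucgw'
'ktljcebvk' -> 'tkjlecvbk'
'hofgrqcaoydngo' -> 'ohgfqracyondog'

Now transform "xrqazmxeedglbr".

In each case the input is transformed by: swap each adjacent pair of characters (1↔2, 3↔4, ...).
So "xrqazmxeedglbr" becomes "rxaqmzexdelgrb".

rxaqmzexdelgrb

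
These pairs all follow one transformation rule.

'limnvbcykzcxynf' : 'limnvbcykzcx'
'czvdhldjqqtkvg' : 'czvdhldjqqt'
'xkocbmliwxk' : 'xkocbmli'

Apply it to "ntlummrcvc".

What's happening: delete the last 3 characters.
On "ntlummrcvc" that produces "ntlummr".

ntlummr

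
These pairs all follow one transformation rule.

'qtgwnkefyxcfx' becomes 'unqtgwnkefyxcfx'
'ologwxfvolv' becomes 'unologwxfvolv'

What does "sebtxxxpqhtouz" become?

In each case the input is transformed by: prepend "un".
So "sebtxxxpqhtouz" becomes "unsebtxxxpqhtouz".

unsebtxxxpqhtouz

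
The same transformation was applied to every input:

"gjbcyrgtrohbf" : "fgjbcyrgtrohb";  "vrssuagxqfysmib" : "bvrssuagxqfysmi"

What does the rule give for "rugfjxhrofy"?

Each output is the input with this applied: move the last character to the front.
Doing the same to "rugfjxhrofy": "yrugfjxhrof".

yrugfjxhrof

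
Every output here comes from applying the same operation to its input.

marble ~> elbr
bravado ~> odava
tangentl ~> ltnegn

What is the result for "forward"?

drawr

In each case the input is transformed by: reverse the string, then delete the last 2 characters.
Working it through for "forward": intermediate "drawrof", final "drawr".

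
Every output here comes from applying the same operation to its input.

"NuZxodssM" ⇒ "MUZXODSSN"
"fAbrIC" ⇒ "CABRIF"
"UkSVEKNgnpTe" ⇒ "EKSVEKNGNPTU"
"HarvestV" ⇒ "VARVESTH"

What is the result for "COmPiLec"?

COMPILEC

In each case the input is transformed by: swap the first and last characters, then convert every letter to uppercase.
Working it through for "COmPiLec": intermediate "cOmPiLeC", final "COMPILEC".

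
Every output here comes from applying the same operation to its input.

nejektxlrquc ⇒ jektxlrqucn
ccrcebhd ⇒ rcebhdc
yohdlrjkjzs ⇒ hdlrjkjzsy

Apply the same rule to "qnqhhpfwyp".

qhhpfwypq

Looking at the pairs, the operation is to move the first 2 characters to the end (rotate left by 2), then delete the last character.
On "qnqhhpfwyp" that produces "qhhpfwypq".
(Check on "nejektxlrquc": → "jektxlrqucne" → "jektxlrqucn" ✓)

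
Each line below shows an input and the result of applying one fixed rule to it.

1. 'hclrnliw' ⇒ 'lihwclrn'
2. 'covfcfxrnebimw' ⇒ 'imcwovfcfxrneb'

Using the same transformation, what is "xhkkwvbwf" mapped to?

Rule — swap the first and last characters, then move the last 3 characters to the front (rotate right by 3).
For "xhkkwvbwf" the result is "bwxfhkkwv".

bwxfhkkwv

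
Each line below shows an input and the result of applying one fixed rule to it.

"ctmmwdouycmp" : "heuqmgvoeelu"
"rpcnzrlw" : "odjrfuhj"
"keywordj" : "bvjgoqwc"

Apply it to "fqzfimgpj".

The rule is to reverse the string, then shift every letter 8 places backward in the alphabet (wrapping around).
On "fqzfimgpj" that produces "bhyeaxrix".
(Check on "keywordj": → "jdrowyek" → "bvjgoqwc" ✓)

bhyeaxrix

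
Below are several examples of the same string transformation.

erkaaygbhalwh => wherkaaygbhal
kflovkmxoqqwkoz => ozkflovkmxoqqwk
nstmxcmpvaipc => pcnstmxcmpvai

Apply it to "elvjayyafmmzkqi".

qielvjayyafmmzk

The transformation: move the last 2 characters to the front (rotate right by 2).
On "elvjayyafmmzkqi" that produces "qielvjayyafmmzk".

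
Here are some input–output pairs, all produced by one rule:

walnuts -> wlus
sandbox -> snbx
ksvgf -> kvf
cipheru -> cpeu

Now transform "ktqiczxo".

kqcx

Rule — keep every other character starting from the first (positions 1st, 3rd, 5th, ...).
On "ktqiczxo" that produces "kqcx".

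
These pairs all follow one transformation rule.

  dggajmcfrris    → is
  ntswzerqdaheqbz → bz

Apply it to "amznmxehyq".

Rule — keep only the last 2 characters.
Applying that to "amznmxehyq" gives "yq".

yq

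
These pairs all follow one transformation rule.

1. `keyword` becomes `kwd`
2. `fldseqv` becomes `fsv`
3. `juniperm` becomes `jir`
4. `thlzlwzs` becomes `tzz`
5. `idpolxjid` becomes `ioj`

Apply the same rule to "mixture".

What's happening: keep one character in every 3, starting at position 1 (positions 1st, 4th, 7th, ...).
Doing the same to "mixture": "mte".

mte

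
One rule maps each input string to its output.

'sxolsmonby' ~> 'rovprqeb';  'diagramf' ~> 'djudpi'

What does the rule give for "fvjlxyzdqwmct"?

The rule is to shift every letter 3 places forward in the alphabet (wrapping around), then delete the first 2 characters.
On "fvjlxyzdqwmct": the first step gives "iymoabcgtzpfw", and the second then gives "moabcgtzpfw".

moabcgtzpfw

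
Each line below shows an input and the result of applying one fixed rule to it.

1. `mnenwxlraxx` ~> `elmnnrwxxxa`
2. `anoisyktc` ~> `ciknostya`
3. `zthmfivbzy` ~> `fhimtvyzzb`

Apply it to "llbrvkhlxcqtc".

The transformation: sort the characters into alphabetical order, then move the first character to the end.
"llbrvkhlxcqtc" → "bcchklllqrtvx" → "cchklllqrtvxb".

cchklllqrtvxb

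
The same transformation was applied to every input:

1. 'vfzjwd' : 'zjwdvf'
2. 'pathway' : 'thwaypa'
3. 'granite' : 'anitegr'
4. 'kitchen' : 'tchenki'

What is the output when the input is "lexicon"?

xiconle

Looking at the pairs, the operation is to move the first 2 characters to the end (rotate left by 2).
On "lexicon" that produces "xiconle".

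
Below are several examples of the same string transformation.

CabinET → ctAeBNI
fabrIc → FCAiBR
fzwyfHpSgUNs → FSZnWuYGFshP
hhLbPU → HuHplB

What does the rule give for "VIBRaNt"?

vTinbAr

The rule is to take characters alternately from the front and the back (1st, last, 2nd, 2nd-last, ...), then flip the case of every letter.
Applying both steps to "VIBRaNt": "VtINBaR", then "vTinbAr".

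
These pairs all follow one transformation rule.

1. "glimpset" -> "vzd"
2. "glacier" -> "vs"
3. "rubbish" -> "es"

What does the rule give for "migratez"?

What's happening: keep one character in every 3, starting at position 2 (positions 2nd, 5th, 8th, ...), then shift every letter 10 places forward in the alphabet (wrapping around).
For "migratez", step one produces "iaz"; step two turns that into "skj".

skj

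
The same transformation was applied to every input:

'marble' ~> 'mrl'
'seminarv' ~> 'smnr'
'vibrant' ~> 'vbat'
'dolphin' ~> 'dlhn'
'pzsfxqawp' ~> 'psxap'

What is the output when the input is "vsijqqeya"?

What's happening: keep every other character starting from the first (positions 1st, 3rd, 5th, ...).
Doing the same to "vsijqqeya": "viqea".

viqea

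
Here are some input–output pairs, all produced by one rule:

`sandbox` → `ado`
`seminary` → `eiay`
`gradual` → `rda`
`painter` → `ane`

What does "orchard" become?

rhr

The transformation: keep every other character starting from the second (positions 2nd, 4th, 6th, ...).
So "orchard" becomes "rhr".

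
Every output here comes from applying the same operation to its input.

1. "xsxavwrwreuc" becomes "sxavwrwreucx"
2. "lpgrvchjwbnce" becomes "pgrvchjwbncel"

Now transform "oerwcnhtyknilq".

Each output is the input with this applied: move the first character to the end.
"oerwcnhtyknilq" → "erwcnhtyknilqo".

erwcnhtyknilqo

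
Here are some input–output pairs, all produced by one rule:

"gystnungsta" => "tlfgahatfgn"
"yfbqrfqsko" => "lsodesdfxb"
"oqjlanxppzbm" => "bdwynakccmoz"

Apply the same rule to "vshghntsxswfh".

The pattern: shift every letter 13 places forward in the alphabet (wrapping around) — i.e. ROT13.
Doing the same to "vshghntsxswfh": "ifutuagfkfjsu".

ifutuagfkfjsu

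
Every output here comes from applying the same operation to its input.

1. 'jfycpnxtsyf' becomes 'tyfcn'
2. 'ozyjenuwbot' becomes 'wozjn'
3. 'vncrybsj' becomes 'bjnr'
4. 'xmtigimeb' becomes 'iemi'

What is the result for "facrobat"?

btar

In each case the input is transformed by: keep every other character starting from the second (positions 2nd, 4th, 6th, ...), then move the last 2 characters to the front (rotate right by 2).
For "facrobat" the result is "btar".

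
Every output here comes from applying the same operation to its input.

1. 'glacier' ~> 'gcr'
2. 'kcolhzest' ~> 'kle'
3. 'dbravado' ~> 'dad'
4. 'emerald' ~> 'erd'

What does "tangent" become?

tgt

Rule — keep one character in every 3, starting at position 1 (positions 1st, 4th, 7th, ...).
On "tangent" that produces "tgt".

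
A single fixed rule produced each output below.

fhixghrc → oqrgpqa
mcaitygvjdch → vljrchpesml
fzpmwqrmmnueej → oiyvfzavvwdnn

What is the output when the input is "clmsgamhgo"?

The rule is to delete the last character, then shift every letter 9 places forward in the alphabet (wrapping around).
Applying both steps to "clmsgamhgo": "clmsgamhg", then "luvbpjvqp".
(Check on "mcaitygvjdch": → "mcaitygvjdc" → "vljrchpesml" ✓)

luvbpjvqp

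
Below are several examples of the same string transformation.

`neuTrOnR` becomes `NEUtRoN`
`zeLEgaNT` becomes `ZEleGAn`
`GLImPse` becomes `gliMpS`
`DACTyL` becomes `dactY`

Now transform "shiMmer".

Each output is the input with this applied: flip the case of every letter, then delete the last character.
Working it through for "shiMmer": intermediate "SHImMER", final "SHImME".

SHImME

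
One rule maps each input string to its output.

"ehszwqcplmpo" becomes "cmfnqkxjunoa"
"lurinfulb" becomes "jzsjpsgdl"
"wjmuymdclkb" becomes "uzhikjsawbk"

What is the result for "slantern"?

qljpyclr

The rule is to take characters alternately from the front and the back (1st, last, 2nd, 2nd-last, ...), then shift every letter 2 places backward in the alphabet (wrapping around).
"slantern" → "snlraent" → "qljpyclr".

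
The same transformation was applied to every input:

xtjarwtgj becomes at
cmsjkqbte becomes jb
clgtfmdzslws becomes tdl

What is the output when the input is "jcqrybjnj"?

rj

The rule is to delete the first 2 characters, then keep one character in every 3, starting at position 2 (positions 2nd, 5th, 8th, ...).
"jcqrybjnj" → "qrybjnj" → "rj".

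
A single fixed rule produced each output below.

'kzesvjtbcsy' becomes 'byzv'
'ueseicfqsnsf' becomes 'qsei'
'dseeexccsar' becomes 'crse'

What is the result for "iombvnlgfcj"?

gjov

Rule — keep one character in every 3, starting at position 2 (positions 2nd, 5th, 8th, ...), then move the last 2 characters to the front (rotate right by 2).
Starting from "iombvnlgfcj": after the first operation, "ovgj"; after the second, "gjov".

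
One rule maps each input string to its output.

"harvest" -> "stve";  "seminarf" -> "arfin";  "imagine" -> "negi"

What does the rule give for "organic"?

ican

The pattern: delete the first 3 characters, then move the first 2 characters to the end (rotate left by 2).
Starting from "organic": after the first operation, "anic"; after the second, "ican".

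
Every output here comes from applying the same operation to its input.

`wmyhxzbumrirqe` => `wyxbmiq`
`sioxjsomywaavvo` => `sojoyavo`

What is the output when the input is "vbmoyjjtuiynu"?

The pattern: keep every other character starting from the first (positions 1st, 3rd, 5th, ...).
On "vbmoyjjtuiynu" that produces "vmyjuyu".

vmyjuyu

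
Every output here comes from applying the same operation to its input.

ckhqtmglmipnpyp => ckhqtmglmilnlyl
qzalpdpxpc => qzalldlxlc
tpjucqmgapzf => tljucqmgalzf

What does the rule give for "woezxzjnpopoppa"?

The rule is to replace every "p" with "l".
Doing the same to "woezxzjnpopoppa": "woezxzjnlololla".

woezxzjnlololla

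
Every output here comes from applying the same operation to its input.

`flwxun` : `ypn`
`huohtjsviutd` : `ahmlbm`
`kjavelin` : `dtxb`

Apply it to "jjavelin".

ctxb

The pattern: keep every other character starting from the first (positions 1st, 3rd, 5th, ...), then shift every letter 7 places backward in the alphabet (wrapping around).
Applying that to "jjavelin" gives "ctxb".
(Check on "flwxun": → "fwu" → "ypn" ✓)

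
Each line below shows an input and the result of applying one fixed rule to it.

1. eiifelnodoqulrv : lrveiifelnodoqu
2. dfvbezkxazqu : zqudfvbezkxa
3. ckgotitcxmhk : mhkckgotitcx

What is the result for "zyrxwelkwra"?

The rule is to move the last 3 characters to the front (rotate right by 3).
For "zyrxwelkwra" the result is "wrazyrxwelk".

wrazyrxwelk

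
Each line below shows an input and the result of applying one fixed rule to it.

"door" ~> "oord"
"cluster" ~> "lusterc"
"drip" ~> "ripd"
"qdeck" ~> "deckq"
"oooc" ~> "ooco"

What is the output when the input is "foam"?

The transformation: move the first character to the end.
Applying that to "foam" gives "oamf".

oamf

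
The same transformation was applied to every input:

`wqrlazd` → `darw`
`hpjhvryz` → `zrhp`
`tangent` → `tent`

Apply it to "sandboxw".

woda

Each output is the input with this applied: reverse the string, then keep every other character starting from the first (positions 1st, 3rd, 5th, ...).
Working it through for "sandboxw": intermediate "wxobdnas", final "woda".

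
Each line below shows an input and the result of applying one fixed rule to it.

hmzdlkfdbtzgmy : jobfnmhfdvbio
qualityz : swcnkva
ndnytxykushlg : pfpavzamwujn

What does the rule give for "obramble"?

qdtcodn

The rule is to delete the last character, then shift every letter 2 places forward in the alphabet (wrapping around).
For "obramble" the result is "qdtcodn".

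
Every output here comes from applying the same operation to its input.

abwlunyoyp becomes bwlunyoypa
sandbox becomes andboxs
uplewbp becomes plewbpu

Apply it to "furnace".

urnacef

Each output is the input with this applied: move the first character to the end.
For "furnace" the result is "urnacef".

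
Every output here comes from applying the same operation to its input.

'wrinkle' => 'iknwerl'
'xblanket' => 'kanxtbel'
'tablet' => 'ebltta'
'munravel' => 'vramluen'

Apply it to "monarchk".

Each output is the input with this applied: take characters alternately from the front and the back (1st, last, 2nd, 2nd-last, ...), then move the last 3 characters to the front (rotate right by 3).
Applying that to "monarchk" gives "carmkohn".

carmkohn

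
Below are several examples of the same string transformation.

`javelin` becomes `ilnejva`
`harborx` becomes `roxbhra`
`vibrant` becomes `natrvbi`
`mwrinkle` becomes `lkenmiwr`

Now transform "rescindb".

In each case the input is transformed by: move the last 2 characters to the front (rotate right by 2), then take characters alternately from the front and the back (1st, last, 2nd, 2nd-last, ...).
For "rescindb" the result is "dnbirces".
(Check on "vibrant": → "ntvibra" → "natrvbi" ✓)

dnbirces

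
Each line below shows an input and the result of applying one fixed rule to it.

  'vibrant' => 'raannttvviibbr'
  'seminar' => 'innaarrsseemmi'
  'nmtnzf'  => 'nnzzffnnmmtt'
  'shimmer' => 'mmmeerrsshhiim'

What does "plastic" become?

sttiiccppllaas

The transformation: double every character, then swap the front and back halves of the string.
Working it through for "plastic": intermediate "ppllaassttiicc", final "sttiiccppllaas".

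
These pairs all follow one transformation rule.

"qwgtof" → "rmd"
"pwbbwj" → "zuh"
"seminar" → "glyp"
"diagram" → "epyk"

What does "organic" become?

ylga

What's happening: shift every letter 2 places backward in the alphabet (wrapping around), then delete the first 3 characters.
Doing the same to "organic": "ylga".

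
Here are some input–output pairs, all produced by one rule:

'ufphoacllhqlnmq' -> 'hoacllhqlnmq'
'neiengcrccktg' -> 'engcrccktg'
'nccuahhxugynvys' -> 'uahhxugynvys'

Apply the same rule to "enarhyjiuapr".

rhyjiuapr

Rule — delete the first 3 characters.
Doing the same to "enarhyjiuapr": "rhyjiuapr".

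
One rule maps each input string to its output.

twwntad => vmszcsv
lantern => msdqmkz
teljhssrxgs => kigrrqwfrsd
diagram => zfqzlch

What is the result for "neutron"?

The rule is to move the first 2 characters to the end (rotate left by 2), then shift every letter 1 place backward in the alphabet (wrapping around).
On "neutron": the first step gives "utronne", and the second then gives "tsqnmmd".
(Check on "teljhssrxgs": → "ljhssrxgste" → "kigrrqwfrsd" ✓)

tsqnmmd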